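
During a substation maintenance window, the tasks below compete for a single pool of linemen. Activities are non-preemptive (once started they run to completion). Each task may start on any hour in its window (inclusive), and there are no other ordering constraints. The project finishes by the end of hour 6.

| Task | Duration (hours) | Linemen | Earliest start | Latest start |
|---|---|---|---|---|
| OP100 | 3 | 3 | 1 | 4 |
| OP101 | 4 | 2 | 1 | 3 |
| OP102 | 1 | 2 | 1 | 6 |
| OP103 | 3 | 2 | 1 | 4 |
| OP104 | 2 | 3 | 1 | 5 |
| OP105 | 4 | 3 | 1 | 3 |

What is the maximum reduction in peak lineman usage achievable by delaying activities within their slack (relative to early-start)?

Early-start peak: h1:15  h2:13  h3:10  h4:5  h5:0  h6:0 ⇒ 15.
Leveled (OP100@1, OP101@1, OP102@1, OP103@4, OP104@5, OP105@2): h1:7  h2:8  h3:8  h4:7  h5:8  h6:5 ⇒ 8.
Reduction 15 − 8 = 7.

7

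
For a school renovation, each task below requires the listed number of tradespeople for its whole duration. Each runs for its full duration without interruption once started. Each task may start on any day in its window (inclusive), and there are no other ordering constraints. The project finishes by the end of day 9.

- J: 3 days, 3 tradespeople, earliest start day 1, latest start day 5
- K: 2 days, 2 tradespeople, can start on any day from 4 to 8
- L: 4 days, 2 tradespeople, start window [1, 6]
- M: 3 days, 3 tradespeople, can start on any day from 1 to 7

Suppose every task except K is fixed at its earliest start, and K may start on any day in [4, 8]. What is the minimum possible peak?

8

K@4: d1:8  d2:8  d3:8  d4:4  d5:2  d6:0  d7:0  d8:0  d9:0 → peak 8
K@5: d1:8  d2:8  d3:8  d4:2  d5:2  d6:2  d7:0  d8:0  d9:0 → peak 8
K@6: d1:8  d2:8  d3:8  d4:2  d5:0  d6:2  d7:2  d8:0  d9:0 → peak 8
K@7: d1:8  d2:8  d3:8  d4:2  d5:0  d6:0  d7:2  d8:2  d9:0 → peak 8
K@8: d1:8  d2:8  d3:8  d4:2  d5:0  d6:0  d7:0  d8:2  d9:2 → peak 8
Best is K@4, peak 8.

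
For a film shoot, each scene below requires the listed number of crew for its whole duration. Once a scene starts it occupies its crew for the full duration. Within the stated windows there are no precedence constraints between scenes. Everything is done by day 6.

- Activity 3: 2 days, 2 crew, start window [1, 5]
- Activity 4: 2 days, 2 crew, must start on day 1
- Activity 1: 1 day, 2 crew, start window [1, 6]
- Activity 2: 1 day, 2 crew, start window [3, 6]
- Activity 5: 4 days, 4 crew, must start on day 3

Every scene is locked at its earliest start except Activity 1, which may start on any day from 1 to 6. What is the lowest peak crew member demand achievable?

6

Activity 1@1: d1:6  d2:4  d3:6  d4:4  d5:4  d6:4 → peak 6
Activity 1@2: d1:4  d2:6  d3:6  d4:4  d5:4  d6:4 → peak 6
Activity 1@3: d1:4  d2:4  d3:8  d4:4  d5:4  d6:4 → peak 8
Activity 1@4: d1:4  d2:4  d3:6  d4:6  d5:4  d6:4 → peak 6
Activity 1@5: d1:4  d2:4  d3:6  d4:4  d5:6  d6:4 → peak 6
Activity 1@6: d1:4  d2:4  d3:6  d4:4  d5:4  d6:6 → peak 6
Best is Activity 1@1, peak 6.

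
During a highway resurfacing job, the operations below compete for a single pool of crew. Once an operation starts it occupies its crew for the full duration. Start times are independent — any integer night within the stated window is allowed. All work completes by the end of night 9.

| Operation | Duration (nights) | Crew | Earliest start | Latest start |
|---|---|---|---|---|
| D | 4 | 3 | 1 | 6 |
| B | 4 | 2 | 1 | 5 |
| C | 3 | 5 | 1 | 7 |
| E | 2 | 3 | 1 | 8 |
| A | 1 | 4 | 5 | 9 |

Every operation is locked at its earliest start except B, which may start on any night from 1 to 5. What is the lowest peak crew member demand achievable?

11

B@1: n1:13  n2:13  n3:10  n4:5  n5:4  n6:0  n7:0  n8:0  n9:0 → peak 13
B@2: n1:11  n2:13  n3:10  n4:5  n5:6  n6:0  n7:0  n8:0  n9:0 → peak 13
B@3: n1:11  n2:11  n3:10  n4:5  n5:6  n6:2  n7:0  n8:0  n9:0 → peak 11
B@4: n1:11  n2:11  n3:8  n4:5  n5:6  n6:2  n7:2  n8:0  n9:0 → peak 11
B@5: n1:11  n2:11  n3:8  n4:3  n5:6  n6:2  n7:2  n8:2  n9:0 → peak 11
Best is B@3, peak 11.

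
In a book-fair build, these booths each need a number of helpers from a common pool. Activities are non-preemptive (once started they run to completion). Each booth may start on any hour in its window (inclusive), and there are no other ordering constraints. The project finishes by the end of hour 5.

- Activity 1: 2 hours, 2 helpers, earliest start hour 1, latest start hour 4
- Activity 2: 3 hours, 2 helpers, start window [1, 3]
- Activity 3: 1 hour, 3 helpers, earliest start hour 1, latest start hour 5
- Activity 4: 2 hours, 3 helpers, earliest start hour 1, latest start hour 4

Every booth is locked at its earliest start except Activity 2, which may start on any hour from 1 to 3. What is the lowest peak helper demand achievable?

8

Activity 2@1: h1:10  h2:7  h3:2  h4:0  h5:0 → peak 10
Activity 2@2: h1:8  h2:7  h3:2  h4:2  h5:0 → peak 8
Activity 2@3: h1:8  h2:5  h3:2  h4:2  h5:2 → peak 8
Best is Activity 2@2, peak 8.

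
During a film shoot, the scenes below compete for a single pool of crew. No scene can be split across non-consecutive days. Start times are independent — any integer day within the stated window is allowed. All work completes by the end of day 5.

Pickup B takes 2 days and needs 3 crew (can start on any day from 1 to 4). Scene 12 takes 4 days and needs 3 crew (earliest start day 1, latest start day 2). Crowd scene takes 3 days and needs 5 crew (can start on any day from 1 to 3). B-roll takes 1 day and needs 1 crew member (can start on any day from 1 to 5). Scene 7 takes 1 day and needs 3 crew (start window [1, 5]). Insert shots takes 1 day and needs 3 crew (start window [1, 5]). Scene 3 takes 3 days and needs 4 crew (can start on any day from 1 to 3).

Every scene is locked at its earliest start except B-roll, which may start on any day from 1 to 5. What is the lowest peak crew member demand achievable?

21

B-roll@1: d1:22  d2:15  d3:12  d4:3  d5:0 → peak 22
B-roll@2: d1:21  d2:16  d3:12  d4:3  d5:0 → peak 21
B-roll@3: d1:21  d2:15  d3:13  d4:3  d5:0 → peak 21
B-roll@4: d1:21  d2:15  d3:12  d4:4  d5:0 → peak 21
B-roll@5: d1:21  d2:15  d3:12  d4:3  d5:1 → peak 21
Best is B-roll@2, peak 21.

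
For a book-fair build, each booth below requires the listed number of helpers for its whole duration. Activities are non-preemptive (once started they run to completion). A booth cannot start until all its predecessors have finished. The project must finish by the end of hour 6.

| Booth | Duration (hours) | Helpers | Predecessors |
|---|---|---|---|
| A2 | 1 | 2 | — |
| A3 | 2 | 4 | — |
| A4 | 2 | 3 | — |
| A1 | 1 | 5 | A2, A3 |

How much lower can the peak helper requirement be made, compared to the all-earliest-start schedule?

4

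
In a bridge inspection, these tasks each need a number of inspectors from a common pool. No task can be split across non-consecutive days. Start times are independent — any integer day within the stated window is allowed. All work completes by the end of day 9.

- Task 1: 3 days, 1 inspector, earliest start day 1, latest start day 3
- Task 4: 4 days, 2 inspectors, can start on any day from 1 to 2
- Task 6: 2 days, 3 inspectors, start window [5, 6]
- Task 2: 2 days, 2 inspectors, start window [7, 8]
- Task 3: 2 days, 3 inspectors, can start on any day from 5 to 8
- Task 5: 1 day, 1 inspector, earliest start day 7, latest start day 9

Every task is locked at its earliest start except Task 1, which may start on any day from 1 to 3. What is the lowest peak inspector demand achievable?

6

Task 1@1: d1:3  d2:3  d3:3  d4:2  d5:6  d6:6  d7:3  d8:2  d9:0 → peak 6
Task 1@2: d1:2  d2:3  d3:3  d4:3  d5:6  d6:6  d7:3  d8:2  d9:0 → peak 6
Task 1@3: d1:2  d2:2  d3:3  d4:3  d5:7  d6:6  d7:3  d8:2  d9:0 → peak 7
Best is Task 1@1, peak 6.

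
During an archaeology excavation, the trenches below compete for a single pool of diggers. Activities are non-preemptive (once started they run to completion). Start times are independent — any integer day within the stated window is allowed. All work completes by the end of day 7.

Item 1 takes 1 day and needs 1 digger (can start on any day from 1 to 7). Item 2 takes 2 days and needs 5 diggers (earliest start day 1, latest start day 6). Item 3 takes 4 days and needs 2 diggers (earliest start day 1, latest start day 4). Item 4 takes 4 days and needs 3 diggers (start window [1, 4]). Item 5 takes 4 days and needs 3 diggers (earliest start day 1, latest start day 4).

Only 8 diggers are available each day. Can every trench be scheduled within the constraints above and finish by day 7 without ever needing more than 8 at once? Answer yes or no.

Schedule Item 1@1, Item 2@1, Item 3@1, Item 4@3, Item 5@3: d1:8  d2:7  d3:8  d4:8  d5:6  d6:6  d7:0 — peak 8 ≤ 8.

yes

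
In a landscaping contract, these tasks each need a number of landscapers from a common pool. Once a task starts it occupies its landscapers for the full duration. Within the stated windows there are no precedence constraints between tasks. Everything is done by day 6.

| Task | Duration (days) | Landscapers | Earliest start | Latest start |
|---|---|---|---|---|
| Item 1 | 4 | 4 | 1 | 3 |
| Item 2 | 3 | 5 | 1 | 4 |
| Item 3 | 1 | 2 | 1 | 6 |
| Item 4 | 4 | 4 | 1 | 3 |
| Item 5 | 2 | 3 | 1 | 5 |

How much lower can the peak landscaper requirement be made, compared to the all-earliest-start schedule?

5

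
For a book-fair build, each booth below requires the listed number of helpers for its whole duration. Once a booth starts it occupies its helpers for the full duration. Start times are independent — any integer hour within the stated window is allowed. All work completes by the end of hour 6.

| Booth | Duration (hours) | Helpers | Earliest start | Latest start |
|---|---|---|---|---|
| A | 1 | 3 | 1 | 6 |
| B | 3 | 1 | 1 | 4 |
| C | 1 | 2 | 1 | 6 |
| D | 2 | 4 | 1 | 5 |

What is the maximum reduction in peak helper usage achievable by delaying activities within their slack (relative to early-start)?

6

Early-start peak: h1:10  h2:5  h3:1  h4:0  h5:0  h6:0 ⇒ 10.
Leveled (A@1, B@1, C@2, D@4): h1:4  h2:3  h3:1  h4:4  h5:4  h6:0 ⇒ 4.
Reduction 10 − 4 = 6.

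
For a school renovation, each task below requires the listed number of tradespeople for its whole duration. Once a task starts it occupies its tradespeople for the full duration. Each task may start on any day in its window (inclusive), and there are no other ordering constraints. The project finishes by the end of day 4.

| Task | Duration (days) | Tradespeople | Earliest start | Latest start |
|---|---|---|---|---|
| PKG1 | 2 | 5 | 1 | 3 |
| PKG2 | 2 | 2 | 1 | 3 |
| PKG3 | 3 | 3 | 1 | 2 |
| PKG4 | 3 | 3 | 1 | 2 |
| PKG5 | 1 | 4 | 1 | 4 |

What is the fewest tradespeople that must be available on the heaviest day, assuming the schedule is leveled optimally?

11

Early-start (PKG1@1, PKG2@1, PKG3@1, PKG4@1, PKG5@1) gives peak 17: d1:17  d2:13  d3:6  d4:0.
Shift PKG2→3, PKG5→4.
Schedule PKG1@1, PKG2@3, PKG3@1, PKG4@1, PKG5@4: d1:11  d2:11  d3:8  d4:6 — peak 11.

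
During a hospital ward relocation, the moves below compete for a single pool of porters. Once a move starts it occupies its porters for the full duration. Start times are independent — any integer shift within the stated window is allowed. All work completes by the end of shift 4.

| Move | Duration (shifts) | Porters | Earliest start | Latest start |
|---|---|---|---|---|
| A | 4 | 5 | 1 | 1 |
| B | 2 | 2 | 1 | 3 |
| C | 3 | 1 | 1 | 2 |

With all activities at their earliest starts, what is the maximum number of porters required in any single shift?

Early-start schedule: A@1, B@1, C@1.
Load per shift: shift 1: 8, shift 2: 8, shift 3: 6, shift 4: 5.
Peak is 8.

8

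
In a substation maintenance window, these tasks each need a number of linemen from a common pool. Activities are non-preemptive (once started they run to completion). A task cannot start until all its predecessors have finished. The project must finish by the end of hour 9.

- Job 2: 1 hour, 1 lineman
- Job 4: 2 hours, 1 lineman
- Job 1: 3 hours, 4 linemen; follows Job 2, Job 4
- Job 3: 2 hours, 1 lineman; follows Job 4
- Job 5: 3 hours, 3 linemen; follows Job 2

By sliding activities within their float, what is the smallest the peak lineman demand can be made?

4

Early-start (Job 2@1, Job 4@1, Job 1@3, Job 3@3, Job 5@2) gives peak 8: h1:2  h2:4  h3:8  h4:8  h5:4  h6:0  h7:0  h8:0  h9:0.
Shift Job 3→6, Job 5→6.
Schedule Job 2@1, Job 4@1, Job 1@3, Job 3@6, Job 5@6: h1:2  h2:1  h3:4  h4:4  h5:4  h6:4  h7:4  h8:3  h9:0 — peak 4.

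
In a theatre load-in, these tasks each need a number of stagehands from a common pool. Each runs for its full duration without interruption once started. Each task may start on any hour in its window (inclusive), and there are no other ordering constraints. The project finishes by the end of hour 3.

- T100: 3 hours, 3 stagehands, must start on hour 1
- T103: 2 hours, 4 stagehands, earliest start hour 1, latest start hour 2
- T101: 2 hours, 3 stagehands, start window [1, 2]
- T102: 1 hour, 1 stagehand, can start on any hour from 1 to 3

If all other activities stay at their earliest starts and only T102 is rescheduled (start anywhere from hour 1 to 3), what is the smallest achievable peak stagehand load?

10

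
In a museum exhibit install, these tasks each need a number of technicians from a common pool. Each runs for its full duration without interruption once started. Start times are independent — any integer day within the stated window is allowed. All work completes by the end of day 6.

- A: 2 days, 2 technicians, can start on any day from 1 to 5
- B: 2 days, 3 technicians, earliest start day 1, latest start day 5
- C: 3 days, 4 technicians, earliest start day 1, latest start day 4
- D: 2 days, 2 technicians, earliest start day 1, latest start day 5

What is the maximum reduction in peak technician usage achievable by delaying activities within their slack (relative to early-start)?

Early-start peak: d1:11  d2:11  d3:4  d4:0  d5:0  d6:0 ⇒ 11.
Leveled (A@1, B@1, C@3, D@3): d1:5  d2:5  d3:6  d4:6  d5:4  d6:0 ⇒ 6.
Reduction 11 − 6 = 5.

5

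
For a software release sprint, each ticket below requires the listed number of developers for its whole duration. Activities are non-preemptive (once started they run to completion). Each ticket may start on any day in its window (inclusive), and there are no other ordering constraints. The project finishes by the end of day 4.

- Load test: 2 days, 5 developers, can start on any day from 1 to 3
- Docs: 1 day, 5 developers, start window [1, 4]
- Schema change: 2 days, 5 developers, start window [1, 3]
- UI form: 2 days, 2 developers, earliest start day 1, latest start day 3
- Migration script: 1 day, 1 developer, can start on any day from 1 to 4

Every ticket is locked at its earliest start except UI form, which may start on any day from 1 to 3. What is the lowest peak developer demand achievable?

16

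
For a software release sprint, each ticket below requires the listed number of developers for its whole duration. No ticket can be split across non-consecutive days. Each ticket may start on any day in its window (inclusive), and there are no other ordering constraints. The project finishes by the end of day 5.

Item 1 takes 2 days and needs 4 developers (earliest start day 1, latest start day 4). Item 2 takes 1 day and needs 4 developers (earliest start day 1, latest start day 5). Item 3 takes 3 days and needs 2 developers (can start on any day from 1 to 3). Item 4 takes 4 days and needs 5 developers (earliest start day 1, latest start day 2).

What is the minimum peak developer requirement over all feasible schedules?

Early-start (Item 1@1, Item 2@1, Item 3@1, Item 4@1) gives peak 15: d1:15  d2:11  d3:7  d4:5  d5:0.
Shift Item 3→3, Item 4→2.
Schedule Item 1@1, Item 2@1, Item 3@3, Item 4@2: d1:8  d2:9  d3:7  d4:7  d5:7 — peak 9.

9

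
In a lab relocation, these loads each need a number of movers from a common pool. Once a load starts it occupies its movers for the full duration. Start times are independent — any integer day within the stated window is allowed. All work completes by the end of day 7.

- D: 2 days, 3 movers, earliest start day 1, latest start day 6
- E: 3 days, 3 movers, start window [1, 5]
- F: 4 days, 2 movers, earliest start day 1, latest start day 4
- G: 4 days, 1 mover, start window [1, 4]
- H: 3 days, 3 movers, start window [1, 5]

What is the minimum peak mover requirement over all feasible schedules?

Early-start (D@1, E@1, F@1, G@1, H@1) gives peak 12: d1:12  d2:12  d3:9  d4:3  d5:0  d6:0  d7:0.
Shift F→3, G→3, H→4.
Schedule D@1, E@1, F@3, G@3, H@4: d1:6  d2:6  d3:6  d4:6  d5:6  d6:6  d7:0 — peak 6.
Total mover-days = 36 over 7 days ⇒ peak ≥ ⌈36/7⌉ = 6, so 6 is optimal.

6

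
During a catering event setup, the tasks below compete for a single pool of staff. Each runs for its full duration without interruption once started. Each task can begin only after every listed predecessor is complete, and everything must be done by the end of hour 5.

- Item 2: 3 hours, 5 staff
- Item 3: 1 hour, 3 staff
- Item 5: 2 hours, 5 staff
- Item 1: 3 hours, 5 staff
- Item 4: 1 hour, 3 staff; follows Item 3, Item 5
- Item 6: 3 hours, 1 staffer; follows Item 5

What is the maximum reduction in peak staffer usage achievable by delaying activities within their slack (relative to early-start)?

7

Early-start peak: h1:18  h2:15  h3:14  h4:1  h5:1 ⇒ 18.
Leveled (Item 2@1, Item 3@4, Item 5@1, Item 1@3, Item 4@5, Item 6@3): h1:10  h2:10  h3:11  h4:9  h5:9 ⇒ 11.
Reduction 18 − 11 = 7.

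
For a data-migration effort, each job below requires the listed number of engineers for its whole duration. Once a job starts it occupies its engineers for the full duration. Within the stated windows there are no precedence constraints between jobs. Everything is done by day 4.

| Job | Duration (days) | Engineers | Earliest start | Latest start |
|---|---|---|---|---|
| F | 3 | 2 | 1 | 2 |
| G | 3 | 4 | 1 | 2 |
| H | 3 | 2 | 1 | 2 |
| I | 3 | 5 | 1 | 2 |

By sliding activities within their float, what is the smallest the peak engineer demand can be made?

Schedule F@1, G@1, H@1, I@1: d1:13  d2:13  d3:13  d4:0 — peak 13.
No arrangement of the 16 feasible schedules does better.

13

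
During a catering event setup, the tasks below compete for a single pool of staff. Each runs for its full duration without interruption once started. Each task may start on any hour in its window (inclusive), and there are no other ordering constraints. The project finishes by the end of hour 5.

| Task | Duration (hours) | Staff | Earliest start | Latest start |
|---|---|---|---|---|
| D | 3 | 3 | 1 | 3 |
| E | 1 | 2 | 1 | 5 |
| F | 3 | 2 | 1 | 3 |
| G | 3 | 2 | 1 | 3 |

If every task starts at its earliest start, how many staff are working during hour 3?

7

At early start, hour 3 has: D, F, G.
Demand: 3 + 2 + 2 = 7.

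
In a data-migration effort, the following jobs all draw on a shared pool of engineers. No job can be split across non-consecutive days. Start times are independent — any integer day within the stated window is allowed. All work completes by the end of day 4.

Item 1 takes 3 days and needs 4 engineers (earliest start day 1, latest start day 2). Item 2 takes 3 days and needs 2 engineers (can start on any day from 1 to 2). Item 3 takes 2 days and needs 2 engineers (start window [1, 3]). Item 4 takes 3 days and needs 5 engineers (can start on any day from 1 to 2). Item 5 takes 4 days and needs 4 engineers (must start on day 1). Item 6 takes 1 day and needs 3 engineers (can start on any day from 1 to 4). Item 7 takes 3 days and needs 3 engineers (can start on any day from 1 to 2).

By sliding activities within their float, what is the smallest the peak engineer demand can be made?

20

Early-start (Item 1@1, Item 2@1, Item 3@1, Item 4@1, Item 5@1, Item 6@1, Item 7@1) gives peak 23: d1:23  d2:20  d3:18  d4:4.
Shift Item 7→2.
Schedule Item 1@1, Item 2@1, Item 3@1, Item 4@1, Item 5@1, Item 6@1, Item 7@2: d1:20  d2:20  d3:18  d4:7 — peak 20.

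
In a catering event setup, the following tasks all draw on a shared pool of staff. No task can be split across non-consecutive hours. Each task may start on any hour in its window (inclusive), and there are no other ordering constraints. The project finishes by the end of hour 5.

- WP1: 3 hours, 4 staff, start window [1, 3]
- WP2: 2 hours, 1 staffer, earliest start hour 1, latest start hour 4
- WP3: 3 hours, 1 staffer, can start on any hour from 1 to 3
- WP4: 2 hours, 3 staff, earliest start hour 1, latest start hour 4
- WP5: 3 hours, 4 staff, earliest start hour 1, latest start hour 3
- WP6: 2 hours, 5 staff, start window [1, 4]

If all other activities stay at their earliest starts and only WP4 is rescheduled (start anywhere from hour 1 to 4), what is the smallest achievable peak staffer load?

15

WP4@1: h1:18  h2:18  h3:9  h4:0  h5:0 → peak 18
WP4@2: h1:15  h2:18  h3:12  h4:0  h5:0 → peak 18
WP4@3: h1:15  h2:15  h3:12  h4:3  h5:0 → peak 15
WP4@4: h1:15  h2:15  h3:9  h4:3  h5:3 → peak 15
Best is WP4@3, peak 15.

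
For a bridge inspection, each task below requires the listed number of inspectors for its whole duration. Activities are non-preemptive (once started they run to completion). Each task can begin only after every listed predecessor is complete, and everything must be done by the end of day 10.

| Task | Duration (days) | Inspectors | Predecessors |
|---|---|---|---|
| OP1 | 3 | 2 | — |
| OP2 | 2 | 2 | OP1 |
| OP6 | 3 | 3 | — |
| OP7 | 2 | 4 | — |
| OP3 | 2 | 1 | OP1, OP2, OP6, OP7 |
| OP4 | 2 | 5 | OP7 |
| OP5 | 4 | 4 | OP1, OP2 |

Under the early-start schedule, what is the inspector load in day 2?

9

At early start, day 2 has: OP1, OP6, OP7.
Demand: 2 + 3 + 4 = 9.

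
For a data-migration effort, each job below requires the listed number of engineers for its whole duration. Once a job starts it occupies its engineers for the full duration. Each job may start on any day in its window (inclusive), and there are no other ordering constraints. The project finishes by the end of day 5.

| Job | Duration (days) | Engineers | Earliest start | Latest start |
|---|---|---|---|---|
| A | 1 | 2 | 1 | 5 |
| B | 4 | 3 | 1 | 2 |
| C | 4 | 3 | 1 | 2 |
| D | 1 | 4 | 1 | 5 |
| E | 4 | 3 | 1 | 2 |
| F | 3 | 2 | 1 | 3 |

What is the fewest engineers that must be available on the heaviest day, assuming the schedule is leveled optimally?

Early-start (A@1, B@1, C@1, D@1, E@1, F@1) gives peak 17: d1:17  d2:11  d3:11  d4:9  d5:0.
Shift D→5, F→2.
Schedule A@1, B@1, C@1, D@5, E@1, F@2: d1:11  d2:11  d3:11  d4:11  d5:4 — peak 11.

11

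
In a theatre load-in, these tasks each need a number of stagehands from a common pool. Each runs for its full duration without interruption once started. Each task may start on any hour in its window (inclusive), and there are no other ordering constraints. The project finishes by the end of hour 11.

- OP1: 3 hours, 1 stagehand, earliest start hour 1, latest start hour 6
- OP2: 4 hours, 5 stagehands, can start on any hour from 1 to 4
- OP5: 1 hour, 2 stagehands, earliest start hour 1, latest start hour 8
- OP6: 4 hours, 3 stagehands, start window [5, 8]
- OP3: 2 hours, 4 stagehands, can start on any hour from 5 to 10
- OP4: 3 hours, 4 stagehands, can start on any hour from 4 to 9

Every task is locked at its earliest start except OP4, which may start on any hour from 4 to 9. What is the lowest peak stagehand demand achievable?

8

OP4@4: h1:8  h2:6  h3:6  h4:9  h5:11  h6:11  h7:3  h8:3  h9:0  h10:0  h11:0 → peak 11
OP4@5: h1:8  h2:6  h3:6  h4:5  h5:11  h6:11  h7:7  h8:3  h9:0  h10:0  h11:0 → peak 11
OP4@6: h1:8  h2:6  h3:6  h4:5  h5:7  h6:11  h7:7  h8:7  h9:0  h10:0  h11:0 → peak 11
OP4@7: h1:8  h2:6  h3:6  h4:5  h5:7  h6:7  h7:7  h8:7  h9:4  h10:0  h11:0 → peak 8
OP4@8: h1:8  h2:6  h3:6  h4:5  h5:7  h6:7  h7:3  h8:7  h9:4  h10:4  h11:0 → peak 8
OP4@9: h1:8  h2:6  h3:6  h4:5  h5:7  h6:7  h7:3  h8:3  h9:4  h10:4  h11:4 → peak 8
Best is OP4@7, peak 8.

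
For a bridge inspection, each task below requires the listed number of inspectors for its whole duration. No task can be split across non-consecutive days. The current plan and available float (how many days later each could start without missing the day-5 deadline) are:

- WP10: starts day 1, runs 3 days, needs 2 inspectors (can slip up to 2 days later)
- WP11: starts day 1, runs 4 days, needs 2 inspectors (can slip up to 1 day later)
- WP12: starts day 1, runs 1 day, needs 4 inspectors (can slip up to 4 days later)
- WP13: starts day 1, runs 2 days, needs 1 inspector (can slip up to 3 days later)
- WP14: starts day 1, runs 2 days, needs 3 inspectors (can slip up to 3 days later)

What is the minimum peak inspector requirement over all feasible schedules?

6

Early-start (WP10@1, WP11@1, WP12@1, WP13@1, WP14@1) gives peak 12: d1:12  d2:8  d3:4  d4:2  d5:0.
Shift WP11→2, WP13→2, WP14→4.
Schedule WP10@1, WP11@2, WP12@1, WP13@2, WP14@4: d1:6  d2:5  d3:5  d4:5  d5:5 — peak 6.
Total inspector-days = 26 over 5 days ⇒ peak ≥ ⌈26/5⌉ = 6, so 6 is optimal.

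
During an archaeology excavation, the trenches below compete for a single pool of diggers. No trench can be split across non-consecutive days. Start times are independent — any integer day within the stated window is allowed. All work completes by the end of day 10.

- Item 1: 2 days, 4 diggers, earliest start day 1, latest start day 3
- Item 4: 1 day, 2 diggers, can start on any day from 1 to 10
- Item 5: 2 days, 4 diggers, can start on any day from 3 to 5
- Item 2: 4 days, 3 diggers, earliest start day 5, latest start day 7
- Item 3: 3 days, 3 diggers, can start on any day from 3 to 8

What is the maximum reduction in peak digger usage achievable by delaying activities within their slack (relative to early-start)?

1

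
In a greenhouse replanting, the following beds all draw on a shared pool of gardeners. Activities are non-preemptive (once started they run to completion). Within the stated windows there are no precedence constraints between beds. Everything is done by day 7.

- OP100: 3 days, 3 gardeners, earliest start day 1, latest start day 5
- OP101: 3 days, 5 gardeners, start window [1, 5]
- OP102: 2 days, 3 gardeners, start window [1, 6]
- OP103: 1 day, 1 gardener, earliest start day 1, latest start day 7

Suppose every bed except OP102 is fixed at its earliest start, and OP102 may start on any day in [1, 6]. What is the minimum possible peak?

OP102@1: d1:12  d2:11  d3:8  d4:0  d5:0  d6:0  d7:0 → peak 12
OP102@2: d1:9  d2:11  d3:11  d4:0  d5:0  d6:0  d7:0 → peak 11
OP102@3: d1:9  d2:8  d3:11  d4:3  d5:0  d6:0  d7:0 → peak 11
OP102@4: d1:9  d2:8  d3:8  d4:3  d5:3  d6:0  d7:0 → peak 9
OP102@5: d1:9  d2:8  d3:8  d4:0  d5:3  d6:3  d7:0 → peak 9
OP102@6: d1:9  d2:8  d3:8  d4:0  d5:0  d6:3  d7:3 → peak 9
Best is OP102@4, peak 9.

9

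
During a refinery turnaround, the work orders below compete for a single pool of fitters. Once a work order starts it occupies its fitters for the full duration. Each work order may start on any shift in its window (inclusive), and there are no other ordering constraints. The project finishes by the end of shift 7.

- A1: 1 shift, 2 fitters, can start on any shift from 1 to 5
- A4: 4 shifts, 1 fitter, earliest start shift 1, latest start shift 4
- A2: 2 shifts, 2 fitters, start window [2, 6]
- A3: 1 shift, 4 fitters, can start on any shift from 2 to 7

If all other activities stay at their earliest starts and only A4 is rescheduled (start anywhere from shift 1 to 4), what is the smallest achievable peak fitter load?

6

A4@1: s1:3  s2:7  s3:3  s4:1  s5:0  s6:0  s7:0 → peak 7
A4@2: s1:2  s2:7  s3:3  s4:1  s5:1  s6:0  s7:0 → peak 7
A4@3: s1:2  s2:6  s3:3  s4:1  s5:1  s6:1  s7:0 → peak 6
A4@4: s1:2  s2:6  s3:2  s4:1  s5:1  s6:1  s7:1 → peak 6
Best is A4@3, peak 6.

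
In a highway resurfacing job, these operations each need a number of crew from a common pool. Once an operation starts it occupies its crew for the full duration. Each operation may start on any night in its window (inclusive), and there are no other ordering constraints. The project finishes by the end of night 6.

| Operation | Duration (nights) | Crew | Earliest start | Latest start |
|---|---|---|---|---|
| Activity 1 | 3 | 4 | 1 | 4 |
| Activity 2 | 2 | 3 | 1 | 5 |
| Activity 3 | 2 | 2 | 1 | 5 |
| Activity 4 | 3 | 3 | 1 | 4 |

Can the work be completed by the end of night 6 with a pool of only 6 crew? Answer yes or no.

Schedule Activity 1@1, Activity 2@4, Activity 3@1, Activity 4@4: n1:6  n2:6  n3:4  n4:6  n5:6  n6:3 — peak 6 ≤ 6.

yes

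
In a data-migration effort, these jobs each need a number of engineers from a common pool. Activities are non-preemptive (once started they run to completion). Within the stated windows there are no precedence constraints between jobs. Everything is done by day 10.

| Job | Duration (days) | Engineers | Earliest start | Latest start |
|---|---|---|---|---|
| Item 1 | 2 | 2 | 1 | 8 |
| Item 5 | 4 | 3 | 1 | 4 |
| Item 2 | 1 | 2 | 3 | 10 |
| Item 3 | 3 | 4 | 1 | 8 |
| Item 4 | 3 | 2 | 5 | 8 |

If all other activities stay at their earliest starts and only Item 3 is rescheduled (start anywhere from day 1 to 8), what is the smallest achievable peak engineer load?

5

Item 3@1: d1:9  d2:9  d3:9  d4:3  d5:2  d6:2  d7:2  d8:0  d9:0  d10:0 → peak 9
Item 3@2: d1:5  d2:9  d3:9  d4:7  d5:2  d6:2  d7:2  d8:0  d9:0  d10:0 → peak 9
Item 3@3: d1:5  d2:5  d3:9  d4:7  d5:6  d6:2  d7:2  d8:0  d9:0  d10:0 → peak 9
Item 3@4: d1:5  d2:5  d3:5  d4:7  d5:6  d6:6  d7:2  d8:0  d9:0  d10:0 → peak 7
Item 3@5: d1:5  d2:5  d3:5  d4:3  d5:6  d6:6  d7:6  d8:0  d9:0  d10:0 → peak 6
Item 3@6: d1:5  d2:5  d3:5  d4:3  d5:2  d6:6  d7:6  d8:4  d9:0  d10:0 → peak 6
Item 3@7: d1:5  d2:5  d3:5  d4:3  d5:2  d6:2  d7:6  d8:4  d9:4  d10:0 → peak 6
Item 3@8: d1:5  d2:5  d3:5  d4:3  d5:2  d6:2  d7:2  d8:4  d9:4  d10:4 → peak 5
Best is Item 3@8, peak 5.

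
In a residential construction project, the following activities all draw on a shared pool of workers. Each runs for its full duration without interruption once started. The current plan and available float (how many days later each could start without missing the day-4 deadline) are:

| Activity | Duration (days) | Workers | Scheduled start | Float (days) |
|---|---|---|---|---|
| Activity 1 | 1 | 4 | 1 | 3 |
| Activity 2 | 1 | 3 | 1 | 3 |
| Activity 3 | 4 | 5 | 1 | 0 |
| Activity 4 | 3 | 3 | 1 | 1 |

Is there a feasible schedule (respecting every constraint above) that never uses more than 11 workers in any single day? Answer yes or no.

yes

Schedule Activity 1@1, Activity 2@2, Activity 3@1, Activity 4@2: d1:9  d2:11  d3:8  d4:8 — peak 11 ≤ 11.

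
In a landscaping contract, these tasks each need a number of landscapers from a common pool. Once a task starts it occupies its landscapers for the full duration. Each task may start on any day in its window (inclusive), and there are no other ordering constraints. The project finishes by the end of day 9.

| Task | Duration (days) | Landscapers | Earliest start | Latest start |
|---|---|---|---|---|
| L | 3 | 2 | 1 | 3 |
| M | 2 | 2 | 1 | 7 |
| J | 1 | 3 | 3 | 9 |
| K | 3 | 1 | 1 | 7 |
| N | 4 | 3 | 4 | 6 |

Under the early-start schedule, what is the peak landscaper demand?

6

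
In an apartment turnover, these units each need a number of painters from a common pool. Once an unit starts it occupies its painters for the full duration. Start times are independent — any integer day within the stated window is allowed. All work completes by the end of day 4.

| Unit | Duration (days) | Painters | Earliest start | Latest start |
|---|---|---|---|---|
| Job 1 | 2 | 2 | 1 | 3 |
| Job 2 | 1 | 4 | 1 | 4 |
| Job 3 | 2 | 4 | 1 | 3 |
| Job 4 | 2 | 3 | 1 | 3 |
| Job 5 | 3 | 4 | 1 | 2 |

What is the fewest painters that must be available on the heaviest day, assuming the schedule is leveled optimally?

9

Early-start (Job 1@1, Job 2@1, Job 3@1, Job 4@1, Job 5@1) gives peak 17: d1:17  d2:13  d3:4  d4:0.
Shift Job 3→3, Job 5→2.
Schedule Job 1@1, Job 2@1, Job 3@3, Job 4@1, Job 5@2: d1:9  d2:9  d3:8  d4:8 — peak 9.
Total painter-days = 34 over 4 days ⇒ peak ≥ ⌈34/4⌉ = 9, so 9 is optimal.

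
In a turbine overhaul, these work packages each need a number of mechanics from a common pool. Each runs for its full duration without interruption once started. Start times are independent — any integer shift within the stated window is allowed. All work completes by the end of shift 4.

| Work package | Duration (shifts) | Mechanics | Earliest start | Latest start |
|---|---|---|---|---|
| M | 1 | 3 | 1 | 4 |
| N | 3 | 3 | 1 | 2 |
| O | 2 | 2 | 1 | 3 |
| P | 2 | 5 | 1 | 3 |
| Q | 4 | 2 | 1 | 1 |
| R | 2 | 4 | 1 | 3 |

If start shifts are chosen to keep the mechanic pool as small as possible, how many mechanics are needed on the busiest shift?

Early-start (M@1, N@1, O@1, P@1, Q@1, R@1) gives peak 19: s1:19  s2:16  s3:5  s4:2.
Shift N→2, P→3.
Schedule M@1, N@2, O@1, P@3, Q@1, R@1: s1:11  s2:11  s3:10  s4:10 — peak 11.
Total mechanic-shifts = 42 over 4 shifts ⇒ peak ≥ ⌈42/4⌉ = 11, so 11 is optimal.

11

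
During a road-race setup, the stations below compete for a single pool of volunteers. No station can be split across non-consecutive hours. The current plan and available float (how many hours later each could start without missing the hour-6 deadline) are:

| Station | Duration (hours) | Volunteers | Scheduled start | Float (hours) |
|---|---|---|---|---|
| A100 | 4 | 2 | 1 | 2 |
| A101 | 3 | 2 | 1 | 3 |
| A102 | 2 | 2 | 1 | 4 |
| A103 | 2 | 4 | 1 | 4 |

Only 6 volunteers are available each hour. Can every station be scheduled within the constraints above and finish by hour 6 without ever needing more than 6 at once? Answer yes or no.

Schedule A100@1, A101@1, A102@1, A103@4: h1:6  h2:6  h3:4  h4:6  h5:4  h6:0 — peak 6 ≤ 6.

yes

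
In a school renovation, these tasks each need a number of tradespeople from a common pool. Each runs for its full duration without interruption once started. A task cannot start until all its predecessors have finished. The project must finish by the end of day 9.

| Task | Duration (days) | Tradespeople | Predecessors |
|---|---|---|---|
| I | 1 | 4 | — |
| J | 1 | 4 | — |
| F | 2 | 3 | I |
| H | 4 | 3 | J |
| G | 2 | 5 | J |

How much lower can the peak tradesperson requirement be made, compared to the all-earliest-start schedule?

5

Early-start peak: d1:8  d2:11  d3:11  d4:3  d5:3  d6:0  d7:0  d8:0  d9:0 ⇒ 11.
Leveled (I@1, J@2, F@3, H@3, G@7): d1:4  d2:4  d3:6  d4:6  d5:3  d6:3  d7:5  d8:5  d9:0 ⇒ 6.
Reduction 11 − 6 = 5.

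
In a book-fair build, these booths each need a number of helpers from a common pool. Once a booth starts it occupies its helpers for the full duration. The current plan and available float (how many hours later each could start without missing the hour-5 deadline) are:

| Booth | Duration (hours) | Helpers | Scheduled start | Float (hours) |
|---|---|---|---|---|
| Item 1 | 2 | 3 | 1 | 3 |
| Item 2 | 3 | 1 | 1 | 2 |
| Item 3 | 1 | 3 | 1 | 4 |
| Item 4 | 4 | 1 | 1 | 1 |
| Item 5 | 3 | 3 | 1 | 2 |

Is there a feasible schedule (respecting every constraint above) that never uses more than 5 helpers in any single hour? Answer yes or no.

The minimum achievable peak is 6; 5 < 6, so no feasible schedule stays within the cap.

no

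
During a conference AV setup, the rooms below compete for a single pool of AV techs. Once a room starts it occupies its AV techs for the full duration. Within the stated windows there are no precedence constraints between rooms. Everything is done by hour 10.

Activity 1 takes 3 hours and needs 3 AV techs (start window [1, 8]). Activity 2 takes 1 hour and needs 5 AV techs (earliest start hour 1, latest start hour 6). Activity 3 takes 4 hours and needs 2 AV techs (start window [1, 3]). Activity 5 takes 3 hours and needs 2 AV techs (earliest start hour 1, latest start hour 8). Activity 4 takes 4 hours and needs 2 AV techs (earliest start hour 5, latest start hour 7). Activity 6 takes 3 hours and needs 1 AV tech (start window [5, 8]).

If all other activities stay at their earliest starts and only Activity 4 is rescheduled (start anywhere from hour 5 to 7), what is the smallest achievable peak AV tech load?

12

Activity 4@5: h1:12  h2:7  h3:7  h4:2  h5:3  h6:3  h7:3  h8:2  h9:0  h10:0 → peak 12
Activity 4@6: h1:12  h2:7  h3:7  h4:2  h5:1  h6:3  h7:3  h8:2  h9:2  h10:0 → peak 12
Activity 4@7: h1:12  h2:7  h3:7  h4:2  h5:1  h6:1  h7:3  h8:2  h9:2  h10:2 → peak 12
Best is Activity 4@5, peak 12.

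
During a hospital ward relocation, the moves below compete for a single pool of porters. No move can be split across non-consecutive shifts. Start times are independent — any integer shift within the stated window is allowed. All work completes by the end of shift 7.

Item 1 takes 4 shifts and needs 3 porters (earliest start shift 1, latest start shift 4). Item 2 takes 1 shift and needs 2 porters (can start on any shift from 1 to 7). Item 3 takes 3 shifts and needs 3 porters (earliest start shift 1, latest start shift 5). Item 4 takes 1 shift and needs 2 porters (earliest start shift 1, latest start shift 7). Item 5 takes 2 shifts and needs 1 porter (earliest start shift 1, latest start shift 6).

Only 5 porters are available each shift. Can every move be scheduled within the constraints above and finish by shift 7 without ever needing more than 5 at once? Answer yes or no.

Schedule Item 1@1, Item 2@1, Item 3@5, Item 4@2, Item 5@3: s1:5  s2:5  s3:4  s4:4  s5:3  s6:3  s7:3 — peak 5 ≤ 5.

yes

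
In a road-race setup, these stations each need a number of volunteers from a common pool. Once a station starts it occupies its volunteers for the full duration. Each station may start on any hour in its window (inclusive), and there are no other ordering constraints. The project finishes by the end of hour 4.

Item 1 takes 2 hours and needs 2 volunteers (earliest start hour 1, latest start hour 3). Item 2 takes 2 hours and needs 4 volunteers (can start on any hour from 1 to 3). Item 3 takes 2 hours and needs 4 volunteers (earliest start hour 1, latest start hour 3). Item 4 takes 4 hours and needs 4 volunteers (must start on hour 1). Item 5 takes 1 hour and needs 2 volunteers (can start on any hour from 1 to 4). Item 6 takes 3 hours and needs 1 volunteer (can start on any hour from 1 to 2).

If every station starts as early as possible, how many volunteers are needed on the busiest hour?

Early-start schedule: Item 1@1, Item 2@1, Item 3@1, Item 4@1, Item 5@1, Item 6@1.
Load per hour: hour 1: 17, hour 2: 15, hour 3: 5, hour 4: 4.
Peak is 17.

17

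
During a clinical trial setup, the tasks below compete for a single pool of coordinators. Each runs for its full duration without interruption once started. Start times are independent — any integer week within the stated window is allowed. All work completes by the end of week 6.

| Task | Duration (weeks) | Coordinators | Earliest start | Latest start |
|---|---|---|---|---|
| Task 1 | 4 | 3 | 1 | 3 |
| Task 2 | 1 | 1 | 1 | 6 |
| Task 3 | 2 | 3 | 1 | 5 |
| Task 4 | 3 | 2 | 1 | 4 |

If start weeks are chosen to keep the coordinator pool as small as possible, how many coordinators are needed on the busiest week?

5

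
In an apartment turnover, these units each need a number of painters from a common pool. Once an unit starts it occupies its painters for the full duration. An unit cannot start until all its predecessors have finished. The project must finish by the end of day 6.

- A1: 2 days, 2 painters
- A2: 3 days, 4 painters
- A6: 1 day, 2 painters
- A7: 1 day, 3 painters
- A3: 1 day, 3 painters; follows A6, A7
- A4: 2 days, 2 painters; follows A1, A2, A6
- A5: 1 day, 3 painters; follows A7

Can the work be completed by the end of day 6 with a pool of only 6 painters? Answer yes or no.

yes

Schedule A1@1, A2@1, A6@3, A7@4, A3@5, A4@4, A5@6: d1:6  d2:6  d3:6  d4:5  d5:5  d6:3 — peak 6 ≤ 6.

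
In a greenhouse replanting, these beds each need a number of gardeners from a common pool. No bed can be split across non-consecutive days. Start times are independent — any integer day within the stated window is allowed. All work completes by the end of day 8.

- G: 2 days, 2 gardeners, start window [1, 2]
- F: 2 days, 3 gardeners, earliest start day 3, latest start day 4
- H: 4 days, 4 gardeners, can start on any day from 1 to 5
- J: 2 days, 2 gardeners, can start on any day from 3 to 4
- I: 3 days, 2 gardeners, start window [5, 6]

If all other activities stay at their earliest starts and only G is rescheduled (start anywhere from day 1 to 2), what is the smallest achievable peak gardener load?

G@1: d1:6  d2:6  d3:9  d4:9  d5:2  d6:2  d7:2  d8:0 → peak 9
G@2: d1:4  d2:6  d3:11  d4:9  d5:2  d6:2  d7:2  d8:0 → peak 11
Best is G@1, peak 9.

9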